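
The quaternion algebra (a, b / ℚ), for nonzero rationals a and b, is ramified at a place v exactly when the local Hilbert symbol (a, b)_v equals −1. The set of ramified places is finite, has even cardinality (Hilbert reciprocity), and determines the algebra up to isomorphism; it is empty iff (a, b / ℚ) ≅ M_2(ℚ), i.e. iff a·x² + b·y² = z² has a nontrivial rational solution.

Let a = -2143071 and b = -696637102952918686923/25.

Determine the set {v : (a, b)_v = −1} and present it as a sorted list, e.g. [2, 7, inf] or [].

(a, b) ≡ (-238119, -3095547) mod (ℚ^×)²; places V = {2, 3, 5, 7, 13, 17, 23, 29, ∞}.
(a,b)_13: α=0, u≡5; β=1, v≡7 (mod 13); (5|13)=-1, (7|13)=-1; sign (−1)^0·-1^1·-1^0 = -1.
(a,b)_29: α=1, u≡22; β=3, v≡9 (mod 29); (22|29)=+1, (9|29)=+1; sign (−1)^0·+1^3·+1^1 = +1.
(a,b)_23: α=1, u≡19; β=3, v≡7 (mod 23); (19|23)=-1, (7|23)=-1; sign (−1)^1·-1^3·-1^1 = -1.
(a,b)_7: α=1, u≡6; β=5, v≡1 (mod 7); (6|7)=-1, (1|7)=+1; sign (−1)^1·-1^5·+1^1 = +1.
(a,b)_∞: sgn(-238119)=−, sgn(-3095547)=−, so -1.
(a,b)_3: α=3, u≡1; β=7, v≡1 (mod 3); (1|3)=+1, (1|3)=+1; sign (−1)^1·+1^7·+1^3 = -1.
(a,b)_17: α=1, u≡9; β=3, v≡13 (mod 17); (9|17)=+1, (13|17)=+1; sign (−1)^0·+1^3·+1^1 = +1.
(a,b)_2: α=0, β=0; u≡1, v≡5 (mod 8); ε(u)ε(v)=0·0, αω(v)=0·1, βω(u)=0·0; sum ≡ 0  ⇒  +1.
(a,b)_5: α=0, u≡4; β=-2, v≡2 (mod 5); (4|5)=+1, (2|5)=-1; sign (−1)^0·+1^-2·-1^0 = +1.
(-238119, -3095547 / ℚ) ramifies at {3, 13, 23, ∞}: a division algebra.

[3, 13, 23, inf]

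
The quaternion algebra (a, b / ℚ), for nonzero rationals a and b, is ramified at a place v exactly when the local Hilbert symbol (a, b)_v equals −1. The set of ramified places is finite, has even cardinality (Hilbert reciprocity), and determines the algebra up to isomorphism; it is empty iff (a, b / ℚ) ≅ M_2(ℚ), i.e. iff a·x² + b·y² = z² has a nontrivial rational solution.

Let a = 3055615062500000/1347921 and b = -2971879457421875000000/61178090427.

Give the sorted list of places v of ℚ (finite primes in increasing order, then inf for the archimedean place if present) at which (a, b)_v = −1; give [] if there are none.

[3, 5, 11, 13]

(a, b) ≡ (10010, -33) mod (ℚ^×)²; places V = {2, 3, 5, 7, 11, 13, 17, 41, 43, ∞}.
(a,b)_17: α=2, u≡11; β=4, v≡13 (mod 17); (11|17)=-1, (13|17)=+1; sign (−1)^0·-1^4·+1^2 = +1.
(a,b)_43: α=-2, u≡27; β=-2, v≡11 (mod 43); (27|43)=-1, (11|43)=+1; sign (−1)^0·-1^-2·+1^-2 = +1.
(a,b)_2: α=5, β=6; u≡5, v≡7 (mod 8); ε(u)ε(v)=0·1, αω(v)=5·0, βω(u)=6·1; sum ≡ 0  ⇒  +1.
(a,b)_5: α=9, u≡2; β=14, v≡3 (mod 5); (2|5)=-1, (3|5)=-1; sign (−1)^0·-1^14·-1^9 = -1.
(a,b)_7: α=1, u≡4; β=2, v≡1 (mod 7); (4|7)=+1, (1|7)=+1; sign (−1)^0·+1^2·+1^1 = +1.
(a,b)_41: α=0, u≡12; β=-2, v≡4 (mod 41); (12|41)=-1, (4|41)=+1; sign (−1)^0·-1^-2·+1^0 = +1.
(a,b)_11: α=1, u≡2; β=1, v≡2 (mod 11); (2|11)=-1, (2|11)=-1; sign (−1)^1·-1^1·-1^1 = -1.
(a,b)_13: α=3, u≡9; β=2, v≡2 (mod 13); (9|13)=+1, (2|13)=-1; sign (−1)^0·+1^2·-1^3 = -1.
(a,b)_∞: sgn(10010)=+, sgn(-33)=−, so +1.
(a,b)_3: α=-6, u≡2; β=-9, v≡1 (mod 3); (2|3)=-1, (1|3)=+1; sign (−1)^0·-1^-9·+1^-6 = -1.
Ram(10010, -33) = {3, 5, 11, 13}; no ℚ_3-point on the conic.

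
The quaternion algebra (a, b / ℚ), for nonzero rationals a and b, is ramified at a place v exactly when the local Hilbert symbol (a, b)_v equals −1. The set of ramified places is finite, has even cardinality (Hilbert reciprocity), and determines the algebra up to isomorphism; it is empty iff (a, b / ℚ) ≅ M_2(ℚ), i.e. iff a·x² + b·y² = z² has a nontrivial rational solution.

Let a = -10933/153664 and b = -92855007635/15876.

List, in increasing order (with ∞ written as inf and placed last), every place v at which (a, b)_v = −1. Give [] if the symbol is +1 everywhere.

[5, inf]

(a, b) ≡ (-13, -1235) mod (ℚ^×)²; places V = {2, 3, 5, 7, 13, 19, 23, 29, ∞}.
(a,b)_7: α=-4, u≡1; β=-2, v≡1 (mod 7); (1|7)=+1, (1|7)=+1; sign (−1)^0·+1^-2·+1^-4 = +1.
(a,b)_3: α=0, u≡2; β=-4, v≡1 (mod 3); (2|3)=-1, (1|3)=+1; sign (−1)^0·-1^-4·+1^0 = +1.
(a,b)_19: α=0, u≡1; β=1, v≡11 (mod 19); (1|19)=+1, (11|19)=+1; sign (−1)^0·+1^1·+1^0 = +1.
(a,b)_2: α=-6, β=-2; u≡3, v≡5 (mod 8); ε(u)ε(v)=1·0, αω(v)=-6·1, βω(u)=-2·1; sum ≡ 0  ⇒  +1.
(a,b)_∞: sgn(-13)=−, sgn(-1235)=−, so -1.
(a,b)_13: α=1, u≡1; β=3, v≡9 (mod 13); (1|13)=+1, (9|13)=+1; sign (−1)^0·+1^3·+1^1 = +1.
(a,b)_5: α=0, u≡3; β=1, v≡3 (mod 5); (3|5)=-1, (3|5)=-1; sign (−1)^0·-1^1·-1^0 = -1.
(a,b)_23: α=0, u≡15; β=2, v≡14 (mod 23); (15|23)=-1, (14|23)=-1; sign (−1)^0·-1^2·-1^0 = +1.
(a,b)_29: α=2, u≡6; β=2, v≡19 (mod 29); (6|29)=+1, (19|29)=-1; sign (−1)^0·+1^2·-1^2 = +1.
|Ram(-13, -1235)| = 2, even; anisotropic at {5, ∞}.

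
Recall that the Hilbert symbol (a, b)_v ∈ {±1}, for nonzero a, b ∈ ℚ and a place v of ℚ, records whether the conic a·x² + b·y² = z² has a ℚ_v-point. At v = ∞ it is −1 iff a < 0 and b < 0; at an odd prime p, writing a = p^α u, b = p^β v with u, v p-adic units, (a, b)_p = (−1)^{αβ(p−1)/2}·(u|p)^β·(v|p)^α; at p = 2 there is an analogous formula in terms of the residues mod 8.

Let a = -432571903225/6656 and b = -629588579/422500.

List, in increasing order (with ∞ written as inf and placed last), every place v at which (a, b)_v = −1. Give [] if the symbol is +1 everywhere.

[2, 11, 19, inf]

Mod squares: a ≡ -222794, b ≡ -779. Check v ∈ {∞, 2, 5, 7, 11, 13, 19, 29, 31, 41}.
v=7: a=7^4·(≡4), b=7^0·(≡3) mod 7; (4|7)=+1, (3|7)=-1; (−1)^{4·0·3}·(+1)^0·(-1)^4 = +1.
v=29: a=29^2·(≡24), b=29^2·(≡13) mod 29; (24|29)=+1, (13|29)=+1; (−1)^{2·2·14}·(+1)^2·(+1)^2 = +1.
v=5: a=5^2·(≡1), b=5^-4·(≡1) mod 5; (1|5)=+1, (1|5)=+1; (−1)^{2·-4·2}·(+1)^-4·(+1)^2 = +1.
v=11: a=11^1·(≡2), b=11^0·(≡7) mod 11; (2|11)=-1, (7|11)=-1; (−1)^{1·0·5}·(-1)^0·(-1)^1 = -1.
v=∞: -222794 < 0 and -779 < 0  ⇒  (a,b)_∞ = -1.
v=19: a=19^1·(≡4), b=19^1·(≡17) mod 19; (4|19)=+1, (17|19)=+1; (−1)^{1·1·9}·(+1)^1·(+1)^1 = -1.
v=41: a=41^1·(≡35), b=41^1·(≡26) mod 41; (35|41)=-1, (26|41)=-1; (−1)^{1·1·20}·(-1)^1·(-1)^1 = +1.
v=31: a=31^0·(≡21), b=31^2·(≡15) mod 31; (21|31)=-1, (15|31)=-1; (−1)^{0·2·15}·(-1)^2·(-1)^0 = +1.
v=13: a=13^-1·(≡9), b=13^-2·(≡1) mod 13; (9|13)=+1, (1|13)=+1; (−1)^{-1·-2·6}·(+1)^-2·(+1)^-1 = +1.
v=2: v_2(a)=-9, v_2(b)=-2; units ≡ 3, 5 (mod 8); ε·ε+αω+βω = 1·0+-9·1+-2·1 ≡ 1  ⇒  (a,b)_2 = -1.
Ram(-222794, -779) = {2, 11, 19, ∞}; no ℚ_2-point on the conic.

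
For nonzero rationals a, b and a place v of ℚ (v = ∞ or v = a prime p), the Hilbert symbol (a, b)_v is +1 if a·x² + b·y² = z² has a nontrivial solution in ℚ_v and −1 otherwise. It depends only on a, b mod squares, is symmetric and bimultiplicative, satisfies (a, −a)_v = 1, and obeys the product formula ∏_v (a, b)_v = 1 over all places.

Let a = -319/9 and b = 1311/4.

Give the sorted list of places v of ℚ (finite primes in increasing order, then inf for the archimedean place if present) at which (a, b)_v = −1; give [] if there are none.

[3, 11]

Mod squares: a ≡ -319, b ≡ 1311. Check v ∈ {∞, 2, 3, 11, 19, 23, 29}.
v=29: a=29^1·(≡2), b=29^0·(≡16) mod 29; (2|29)=-1, (16|29)=+1; (−1)^{1·0·14}·(-1)^0·(+1)^1 = +1.
v=19: a=19^0·(≡11), b=19^1·(≡3) mod 19; (11|19)=+1, (3|19)=-1; (−1)^{0·1·9}·(+1)^1·(-1)^0 = +1.
v=2: v_2(a)=0, v_2(b)=-2; units ≡ 1, 7 (mod 8); ε·ε+αω+βω = 0·1+0·0+-2·0 ≡ 0  ⇒  (a,b)_2 = +1.
v=3: a=3^-2·(≡2), b=3^1·(≡2) mod 3; (2|3)=-1, (2|3)=-1; (−1)^{-2·1·1}·(-1)^1·(-1)^-2 = -1.
v=∞: -319 < 0 and 1311 > 0  ⇒  (a,b)_∞ = +1.
v=11: a=11^1·(≡9), b=11^0·(≡6) mod 11; (9|11)=+1, (6|11)=-1; (−1)^{1·0·5}·(+1)^0·(-1)^1 = -1.
v=23: a=23^0·(≡8), b=23^1·(≡20) mod 23; (8|23)=+1, (20|23)=-1; (−1)^{0·1·11}·(+1)^1·(-1)^0 = +1.
(-319, 1311 / ℚ) ramifies at {3, 11}: a division algebra.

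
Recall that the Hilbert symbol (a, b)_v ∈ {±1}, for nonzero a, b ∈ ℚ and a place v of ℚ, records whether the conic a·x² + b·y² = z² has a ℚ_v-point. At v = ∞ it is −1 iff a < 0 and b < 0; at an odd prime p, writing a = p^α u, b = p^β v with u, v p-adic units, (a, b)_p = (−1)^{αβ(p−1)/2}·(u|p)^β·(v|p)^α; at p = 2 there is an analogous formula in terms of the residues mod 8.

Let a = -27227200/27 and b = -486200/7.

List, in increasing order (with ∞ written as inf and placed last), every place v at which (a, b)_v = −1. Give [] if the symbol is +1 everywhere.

[2, 13, 17, inf]

(a, b) ≡ (-51051, -34034) mod (ℚ^×)²; places V = {2, 3, 5, 7, 11, 13, 17, ∞}.
(a,b)_7: α=1, u≡1; β=-1, v≡6 (mod 7); (1|7)=+1, (6|7)=-1; sign (−1)^1·+1^-1·-1^1 = +1.
(a,b)_5: α=2, u≡1; β=2, v≡1 (mod 5); (1|5)=+1, (1|5)=+1; sign (−1)^0·+1^2·+1^2 = +1.
(a,b)_2: α=6, β=3; u≡5, v≡7 (mod 8); ε(u)ε(v)=0·1, αω(v)=6·0, βω(u)=3·1; sum ≡ 1  ⇒  -1.
(a,b)_13: α=1, u≡4; β=1, v≡2 (mod 13); (4|13)=+1, (2|13)=-1; sign (−1)^0·+1^1·-1^1 = -1.
(a,b)_17: α=1, u≡14; β=1, v≡4 (mod 17); (14|17)=-1, (4|17)=+1; sign (−1)^0·-1^1·+1^1 = -1.
(a,b)_3: α=-3, u≡2; β=0, v≡1 (mod 3); (2|3)=-1, (1|3)=+1; sign (−1)^0·-1^0·+1^-3 = +1.
(a,b)_∞: sgn(-51051)=−, sgn(-34034)=−, so -1.
(a,b)_11: α=1, u≡4; β=1, v≡6 (mod 11); (4|11)=+1, (6|11)=-1; sign (−1)^1·+1^1·-1^1 = +1.
|Ram(-51051, -34034)| = 4, even; anisotropic at {2, 13, 17, ∞}.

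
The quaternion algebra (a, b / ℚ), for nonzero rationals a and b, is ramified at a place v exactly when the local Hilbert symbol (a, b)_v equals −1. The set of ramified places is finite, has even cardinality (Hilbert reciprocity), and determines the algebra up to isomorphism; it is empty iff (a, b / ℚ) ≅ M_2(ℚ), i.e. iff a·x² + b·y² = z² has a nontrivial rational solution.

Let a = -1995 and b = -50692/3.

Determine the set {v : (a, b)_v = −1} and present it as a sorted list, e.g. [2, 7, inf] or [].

(a, b) ≡ (-1995, -38019) mod (ℚ^×)²; places V = {2, 3, 5, 7, 19, 23, 29, ∞}.
(a,b)_3: α=1, u≡1; β=-1, v≡2 (mod 3); (1|3)=+1, (2|3)=-1; sign (−1)^1·+1^-1·-1^1 = +1.
(a,b)_5: α=1, u≡1; β=0, v≡1 (mod 5); (1|5)=+1, (1|5)=+1; sign (−1)^0·+1^0·+1^1 = +1.
(a,b)_29: α=0, u≡6; β=1, v≡7 (mod 29); (6|29)=+1, (7|29)=+1; sign (−1)^0·+1^1·+1^0 = +1.
(a,b)_7: α=1, u≡2; β=0, v≡3 (mod 7); (2|7)=+1, (3|7)=-1; sign (−1)^0·+1^0·-1^1 = -1.
(a,b)_2: α=0, β=2; u≡5, v≡5 (mod 8); ε(u)ε(v)=0·0, αω(v)=0·1, βω(u)=2·1; sum ≡ 0  ⇒  +1.
(a,b)_19: α=1, u≡9; β=1, v≡10 (mod 19); (9|19)=+1, (10|19)=-1; sign (−1)^1·+1^1·-1^1 = +1.
(a,b)_∞: sgn(-1995)=−, sgn(-38019)=−, so -1.
(a,b)_23: α=0, u≡6; β=1, v≡9 (mod 23); (6|23)=+1, (9|23)=+1; sign (−1)^0·+1^1·+1^0 = +1.
(-1995, -38019 / ℚ) ramifies at {7, ∞}: a division algebra.

[7, inf]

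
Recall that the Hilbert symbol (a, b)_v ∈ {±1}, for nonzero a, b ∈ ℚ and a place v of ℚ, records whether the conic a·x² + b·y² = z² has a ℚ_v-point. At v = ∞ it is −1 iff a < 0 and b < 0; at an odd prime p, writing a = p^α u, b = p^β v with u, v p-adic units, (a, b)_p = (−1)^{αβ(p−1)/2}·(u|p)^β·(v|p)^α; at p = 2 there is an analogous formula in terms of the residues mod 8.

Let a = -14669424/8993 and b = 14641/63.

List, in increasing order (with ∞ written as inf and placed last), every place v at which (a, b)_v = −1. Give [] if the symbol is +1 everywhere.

(a, b) ≡ (-3927, 7) mod (ℚ^×)²; places V = {2, 3, 7, 11, 17, 23, ∞}.
(a,b)_23: α=-2, u≡4; β=0, v≡17 (mod 23); (4|23)=+1, (17|23)=-1; sign (−1)^0·+1^0·-1^-2 = +1.
(a,b)_3: α=5, u≡2; β=-2, v≡1 (mod 3); (2|3)=-1, (1|3)=+1; sign (−1)^0·-1^-2·+1^5 = +1.
(a,b)_11: α=1, u≡2; β=4, v≡7 (mod 11); (2|11)=-1, (7|11)=-1; sign (−1)^0·-1^4·-1^1 = -1.
(a,b)_2: α=4, β=0; u≡1, v≡7 (mod 8); ε(u)ε(v)=0·1, αω(v)=4·0, βω(u)=0·0; sum ≡ 0  ⇒  +1.
(a,b)_17: α=-1, u≡6; β=0, v≡6 (mod 17); (6|17)=-1, (6|17)=-1; sign (−1)^0·-1^0·-1^-1 = -1.
(a,b)_7: α=3, u≡6; β=-1, v≡2 (mod 7); (6|7)=-1, (2|7)=+1; sign (−1)^1·-1^-1·+1^3 = +1.
(a,b)_∞: sgn(-3927)=−, sgn(7)=+, so +1.
Ram(-3927, 7) = {11, 17}; no ℚ_11-point on the conic.

[11, 17]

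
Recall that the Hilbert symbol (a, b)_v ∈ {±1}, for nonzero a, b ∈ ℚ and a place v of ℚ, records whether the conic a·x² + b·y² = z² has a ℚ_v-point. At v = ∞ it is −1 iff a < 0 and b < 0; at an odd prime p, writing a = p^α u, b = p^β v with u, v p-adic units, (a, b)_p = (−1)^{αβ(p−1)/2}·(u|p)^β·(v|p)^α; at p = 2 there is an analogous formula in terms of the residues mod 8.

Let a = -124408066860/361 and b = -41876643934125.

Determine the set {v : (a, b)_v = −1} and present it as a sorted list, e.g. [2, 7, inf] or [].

[7, inf]

(a, b) ≡ (-27115, -85085) mod (ℚ^×)²; places V = {2, 3, 5, 7, 11, 13, 17, 19, 29, ∞}.
(a,b)_17: α=3, u≡7; β=3, v≡7 (mod 17); (7|17)=-1, (7|17)=-1; sign (−1)^0·-1^3·-1^3 = +1.
(a,b)_2: α=2, β=0; u≡5, v≡3 (mod 8); ε(u)ε(v)=0·1, αω(v)=2·1, βω(u)=0·1; sum ≡ 0  ⇒  +1.
(a,b)_3: α=4, u≡2; β=4, v≡1 (mod 3); (2|3)=-1, (1|3)=+1; sign (−1)^0·-1^4·+1^4 = +1.
(a,b)_11: α=1, u≡10; β=1, v≡3 (mod 11); (10|11)=-1, (3|11)=+1; sign (−1)^1·-1^1·+1^1 = +1.
(a,b)_29: α=1, u≡7; β=2, v≡5 (mod 29); (7|29)=+1, (5|29)=+1; sign (−1)^0·+1^2·+1^1 = +1.
(a,b)_7: α=2, u≡3; β=1, v≡2 (mod 7); (3|7)=-1, (2|7)=+1; sign (−1)^0·-1^1·+1^2 = -1.
(a,b)_13: α=0, u≡4; β=1, v≡5 (mod 13); (4|13)=+1, (5|13)=-1; sign (−1)^0·+1^1·-1^0 = +1.
(a,b)_5: α=1, u≡3; β=3, v≡2 (mod 5); (3|5)=-1, (2|5)=-1; sign (−1)^0·-1^3·-1^1 = +1.
(a,b)_∞: sgn(-27115)=−, sgn(-85085)=−, so -1.
(a,b)_19: α=-2, u≡7; β=0, v≡5 (mod 19); (7|19)=+1, (5|19)=+1; sign (−1)^0·+1^0·+1^-2 = +1.
|Ram(-27115, -85085)| = 2, even; anisotropic at {7, ∞}.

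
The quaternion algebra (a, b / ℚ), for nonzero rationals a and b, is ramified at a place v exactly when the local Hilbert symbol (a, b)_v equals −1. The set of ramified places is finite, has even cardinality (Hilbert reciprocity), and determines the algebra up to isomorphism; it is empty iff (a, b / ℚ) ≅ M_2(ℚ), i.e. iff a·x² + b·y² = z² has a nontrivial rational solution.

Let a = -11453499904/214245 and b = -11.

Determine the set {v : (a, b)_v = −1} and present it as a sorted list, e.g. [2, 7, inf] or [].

[2, 7, 11, inf]

(a, b) ≡ (-770, -11) mod (ℚ^×)²; places V = {2, 3, 5, 7, 11, 23, ∞}.
(a,b)_23: α=-2, u≡12; β=0, v≡12 (mod 23); (12|23)=+1, (12|23)=+1; sign (−1)^0·+1^0·+1^-2 = +1.
(a,b)_∞: sgn(-770)=−, sgn(-11)=−, so -1.
(a,b)_2: α=9, β=0; u≡7, v≡5 (mod 8); ε(u)ε(v)=1·0, αω(v)=9·1, βω(u)=0·0; sum ≡ 1  ⇒  -1.
(a,b)_7: α=5, u≡2; β=0, v≡3 (mod 7); (2|7)=+1, (3|7)=-1; sign (−1)^0·+1^0·-1^5 = -1.
(a,b)_3: α=-4, u≡1; β=0, v≡1 (mod 3); (1|3)=+1, (1|3)=+1; sign (−1)^0·+1^0·+1^-4 = +1.
(a,b)_5: α=-1, u≡4; β=0, v≡4 (mod 5); (4|5)=+1, (4|5)=+1; sign (−1)^0·+1^0·+1^-1 = +1.
(a,b)_11: α=3, u≡8; β=1, v≡10 (mod 11); (8|11)=-1, (10|11)=-1; sign (−1)^1·-1^1·-1^3 = -1.
Ram(-770, -11) = {2, 7, 11, ∞}; no ℚ_2-point on the conic.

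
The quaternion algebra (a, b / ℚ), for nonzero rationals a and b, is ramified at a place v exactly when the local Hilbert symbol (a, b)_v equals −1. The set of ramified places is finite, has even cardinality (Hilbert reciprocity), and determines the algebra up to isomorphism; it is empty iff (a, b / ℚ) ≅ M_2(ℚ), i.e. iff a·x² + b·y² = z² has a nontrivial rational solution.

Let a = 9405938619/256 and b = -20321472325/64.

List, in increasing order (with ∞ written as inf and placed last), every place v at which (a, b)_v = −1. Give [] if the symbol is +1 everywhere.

[2, 11, 17, 23]

Mod squares: a ≡ 2369851, b ≡ -16588957. Check v ∈ {∞, 2, 3, 5, 7, 11, 17, 19, 23, 29}.
v=23: a=23^1·(≡10), b=23^1·(≡7) mod 23; (10|23)=-1, (7|23)=-1; (−1)^{1·1·11}·(-1)^1·(-1)^1 = -1.
v=7: a=7^2·(≡1), b=7^3·(≡3) mod 7; (1|7)=+1, (3|7)=-1; (−1)^{2·3·3}·(+1)^3·(-1)^2 = +1.
v=17: a=17^1·(≡7), b=17^1·(≡1) mod 17; (7|17)=-1, (1|17)=+1; (−1)^{1·1·8}·(-1)^1·(+1)^1 = -1.
v=∞: 2369851 > 0 and -16588957 < 0  ⇒  (a,b)_∞ = +1.
v=29: a=29^1·(≡15), b=29^1·(≡10) mod 29; (15|29)=-1, (10|29)=-1; (−1)^{1·1·14}·(-1)^1·(-1)^1 = +1.
v=5: a=5^0·(≡4), b=5^2·(≡3) mod 5; (4|5)=+1, (3|5)=-1; (−1)^{0·2·2}·(+1)^2·(-1)^0 = +1.
v=19: a=19^1·(≡14), b=19^1·(≡16) mod 19; (14|19)=-1, (16|19)=+1; (−1)^{1·1·9}·(-1)^1·(+1)^1 = +1.
v=11: a=11^1·(≡7), b=11^1·(≡7) mod 11; (7|11)=-1, (7|11)=-1; (−1)^{1·1·5}·(-1)^1·(-1)^1 = -1.
v=3: a=3^4·(≡1), b=3^0·(≡2) mod 3; (1|3)=+1, (2|3)=-1; (−1)^{4·0·1}·(+1)^0·(-1)^4 = +1.
v=2: v_2(a)=-8, v_2(b)=-6; units ≡ 3, 3 (mod 8); ε·ε+αω+βω = 1·1+-8·1+-6·1 ≡ 1  ⇒  (a,b)_2 = -1.
Ram(2369851, -16588957) = {2, 11, 17, 23}; no ℚ_2-point on the conic.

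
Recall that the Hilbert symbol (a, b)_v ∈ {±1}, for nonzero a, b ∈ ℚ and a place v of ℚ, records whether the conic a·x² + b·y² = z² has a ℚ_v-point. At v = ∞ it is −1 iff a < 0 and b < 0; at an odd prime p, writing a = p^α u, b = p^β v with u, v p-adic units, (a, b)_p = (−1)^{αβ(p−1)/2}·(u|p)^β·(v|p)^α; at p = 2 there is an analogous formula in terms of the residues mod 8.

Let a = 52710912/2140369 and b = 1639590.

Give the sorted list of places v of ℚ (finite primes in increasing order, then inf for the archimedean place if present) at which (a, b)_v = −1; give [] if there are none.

Mod squares: a ≡ 2542, b ≡ 1639590. Check v ∈ {∞, 2, 3, 5, 7, 11, 19, 31, 41, 43}.
v=3: a=3^4·(≡1), b=3^1·(≡2) mod 3; (1|3)=+1, (2|3)=-1; (−1)^{4·1·1}·(+1)^1·(-1)^4 = +1.
v=2: v_2(a)=9, v_2(b)=1; units ≡ 7, 3 (mod 8); ε·ε+αω+βω = 1·1+9·1+1·0 ≡ 0  ⇒  (a,b)_2 = +1.
v=11: a=11^-2·(≡1), b=11^0·(≡7) mod 11; (1|11)=+1, (7|11)=-1; (−1)^{-2·0·5}·(+1)^0·(-1)^-2 = +1.
v=41: a=41^1·(≡40), b=41^1·(≡15) mod 41; (40|41)=+1, (15|41)=-1; (−1)^{1·1·20}·(+1)^1·(-1)^1 = -1.
v=31: a=31^1·(≡19), b=31^1·(≡4) mod 31; (19|31)=+1, (4|31)=+1; (−1)^{1·1·15}·(+1)^1·(+1)^1 = -1.
v=5: a=5^0·(≡3), b=5^1·(≡3) mod 5; (3|5)=-1, (3|5)=-1; (−1)^{0·1·2}·(-1)^1·(-1)^0 = -1.
v=43: a=43^0·(≡7), b=43^1·(≡32) mod 43; (7|43)=-1, (32|43)=-1; (−1)^{0·1·21}·(-1)^1·(-1)^0 = -1.
v=7: a=7^-2·(≡2), b=7^0·(≡1) mod 7; (2|7)=+1, (1|7)=+1; (−1)^{-2·0·3}·(+1)^0·(+1)^-2 = +1.
v=19: a=19^-2·(≡10), b=19^0·(≡4) mod 19; (10|19)=-1, (4|19)=+1; (−1)^{-2·0·9}·(-1)^0·(+1)^-2 = +1.
v=∞: 2542 > 0 and 1639590 > 0  ⇒  (a,b)_∞ = +1.
(2542, 1639590 / ℚ) ramifies at {5, 31, 41, 43}: a division algebra.

[5, 31, 41, 43]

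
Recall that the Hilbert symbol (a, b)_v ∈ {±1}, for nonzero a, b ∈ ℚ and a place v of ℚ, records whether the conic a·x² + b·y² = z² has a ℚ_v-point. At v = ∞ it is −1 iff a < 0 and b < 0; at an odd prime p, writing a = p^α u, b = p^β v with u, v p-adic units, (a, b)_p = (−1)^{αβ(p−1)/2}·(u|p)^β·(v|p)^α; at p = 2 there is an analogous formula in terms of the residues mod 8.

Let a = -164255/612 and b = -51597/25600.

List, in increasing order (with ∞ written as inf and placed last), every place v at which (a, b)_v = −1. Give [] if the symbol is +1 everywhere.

[5, inf]

(a, b) ≡ (-7735, -13) mod (ℚ^×)²; places V = {2, 3, 5, 7, 13, 17, 19, ∞}.
(a,b)_2: α=-2, β=-10; u≡1, v≡3 (mod 8); ε(u)ε(v)=0·1, αω(v)=-2·1, βω(u)=-10·0; sum ≡ 0  ⇒  +1.
(a,b)_3: α=-2, u≡2; β=4, v≡2 (mod 3); (2|3)=-1, (2|3)=-1; sign (−1)^0·-1^4·-1^-2 = +1.
(a,b)_7: α=1, u≡2; β=2, v≡4 (mod 7); (2|7)=+1, (4|7)=+1; sign (−1)^0·+1^2·+1^1 = +1.
(a,b)_19: α=2, u≡5; β=0, v≡1 (mod 19); (5|19)=+1, (1|19)=+1; sign (−1)^0·+1^0·+1^2 = +1.
(a,b)_17: α=-1, u≡8; β=0, v≡1 (mod 17); (8|17)=+1, (1|17)=+1; sign (−1)^0·+1^0·+1^-1 = +1.
(a,b)_∞: sgn(-7735)=−, sgn(-13)=−, so -1.
(a,b)_5: α=1, u≡2; β=-2, v≡2 (mod 5); (2|5)=-1, (2|5)=-1; sign (−1)^0·-1^-2·-1^1 = -1.
(a,b)_13: α=1, u≡1; β=1, v≡3 (mod 13); (1|13)=+1, (3|13)=+1; sign (−1)^0·+1^1·+1^1 = +1.
(-7735, -13 / ℚ) ramifies at {5, ∞}: a division algebra.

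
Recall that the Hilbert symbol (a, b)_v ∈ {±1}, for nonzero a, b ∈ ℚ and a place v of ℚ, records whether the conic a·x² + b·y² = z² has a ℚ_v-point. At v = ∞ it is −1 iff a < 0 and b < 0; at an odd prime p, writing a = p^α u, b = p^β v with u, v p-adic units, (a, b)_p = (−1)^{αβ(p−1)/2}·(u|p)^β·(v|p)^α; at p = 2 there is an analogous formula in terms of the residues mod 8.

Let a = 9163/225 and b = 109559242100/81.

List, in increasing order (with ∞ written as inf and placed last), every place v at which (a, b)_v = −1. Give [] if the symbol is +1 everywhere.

[7, 17]

(a, b) ≡ (187, 22359029) mod (ℚ^×)²; places V = {2, 3, 5, 7, 11, 17, 19, 29, 31, ∞}.
(a,b)_17: α=1, u≡3; β=1, v≡2 (mod 17); (3|17)=-1, (2|17)=+1; sign (−1)^0·-1^1·+1^1 = -1.
(a,b)_31: α=0, u≡10; β=1, v≡3 (mod 31); (10|31)=+1, (3|31)=-1; sign (−1)^0·+1^1·-1^0 = +1.
(a,b)_19: α=0, u≡11; β=1, v≡1 (mod 19); (11|19)=+1, (1|19)=+1; sign (−1)^0·+1^1·+1^0 = +1.
(a,b)_2: α=0, β=2; u≡3, v≡5 (mod 8); ε(u)ε(v)=1·0, αω(v)=0·1, βω(u)=2·1; sum ≡ 0  ⇒  +1.
(a,b)_11: α=1, u≡6; β=1, v≡5 (mod 11); (6|11)=-1, (5|11)=+1; sign (−1)^1·-1^1·+1^1 = +1.
(a,b)_∞: sgn(187)=+, sgn(22359029)=+, so +1.
(a,b)_3: α=-2, u≡1; β=-4, v≡2 (mod 3); (1|3)=+1, (2|3)=-1; sign (−1)^0·+1^-4·-1^-2 = +1.
(a,b)_5: α=-2, u≡2; β=2, v≡4 (mod 5); (2|5)=-1, (4|5)=+1; sign (−1)^0·-1^2·+1^-2 = +1.
(a,b)_29: α=0, u≡25; β=1, v≡6 (mod 29); (25|29)=+1, (6|29)=+1; sign (−1)^0·+1^1·+1^0 = +1.
(a,b)_7: α=2, u≡5; β=3, v≡6 (mod 7); (5|7)=-1, (6|7)=-1; sign (−1)^0·-1^3·-1^2 = -1.
|Ram(187, 22359029)| = 2, even; anisotropic at {7, 17}.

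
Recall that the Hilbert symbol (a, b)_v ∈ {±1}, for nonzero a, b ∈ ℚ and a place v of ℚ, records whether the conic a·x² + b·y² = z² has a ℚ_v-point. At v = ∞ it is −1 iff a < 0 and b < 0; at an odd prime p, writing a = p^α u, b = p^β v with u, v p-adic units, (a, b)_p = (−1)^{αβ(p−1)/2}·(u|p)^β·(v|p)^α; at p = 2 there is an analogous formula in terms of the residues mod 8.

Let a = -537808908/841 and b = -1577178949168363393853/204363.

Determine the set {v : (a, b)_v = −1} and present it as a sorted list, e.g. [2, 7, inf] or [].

(a, b) ≡ (-5187, -8151) mod (ℚ^×)²; places V = {2, 3, 7, 11, 13, 17, 19, 23, 29, ∞}.
(a,b)_29: α=-2, u≡7; β=-2, v≡19 (mod 29); (7|29)=+1, (19|29)=-1; sign (−1)^0·+1^-2·-1^-2 = +1.
(a,b)_19: α=1, u≡10; β=3, v≡2 (mod 19); (10|19)=-1, (2|19)=-1; sign (−1)^1·-1^3·-1^1 = -1.
(a,b)_2: α=2, β=0; u≡5, v≡1 (mod 8); ε(u)ε(v)=0·0, αω(v)=2·0, βω(u)=0·1; sum ≡ 0  ⇒  +1.
(a,b)_3: α=1, u≡2; β=-5, v≡1 (mod 3); (2|3)=-1, (1|3)=+1; sign (−1)^1·-1^-5·+1^1 = +1.
(a,b)_11: α=0, u≡9; β=1, v≡8 (mod 11); (9|11)=+1, (8|11)=-1; sign (−1)^0·+1^1·-1^0 = +1.
(a,b)_13: α=1, u≡4; β=3, v≡4 (mod 13); (4|13)=+1, (4|13)=+1; sign (−1)^0·+1^3·+1^1 = +1.
(a,b)_17: α=0, u≡4; β=2, v≡13 (mod 17); (4|17)=+1, (13|17)=+1; sign (−1)^0·+1^2·+1^0 = +1.
(a,b)_23: α=2, u≡19; β=4, v≡11 (mod 23); (19|23)=-1, (11|23)=-1; sign (−1)^0·-1^4·-1^2 = +1.
(a,b)_∞: sgn(-5187)=−, sgn(-8151)=−, so -1.
(a,b)_7: α=3, u≡2; β=6, v≡1 (mod 7); (2|7)=+1, (1|7)=+1; sign (−1)^0·+1^6·+1^3 = +1.
Ram(-5187, -8151) = {19, ∞}; no ℚ_19-point on the conic.

[19, inf]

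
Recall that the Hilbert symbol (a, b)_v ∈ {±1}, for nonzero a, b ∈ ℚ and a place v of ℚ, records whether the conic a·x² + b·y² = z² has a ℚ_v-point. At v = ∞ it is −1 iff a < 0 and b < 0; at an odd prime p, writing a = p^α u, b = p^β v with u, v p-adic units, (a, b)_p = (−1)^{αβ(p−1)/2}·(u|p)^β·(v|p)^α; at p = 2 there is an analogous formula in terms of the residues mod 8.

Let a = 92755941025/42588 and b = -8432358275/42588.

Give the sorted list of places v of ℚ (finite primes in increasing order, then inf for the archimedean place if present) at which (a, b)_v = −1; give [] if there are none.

Mod squares: a ≡ 127687, b ≡ -1404557. Check v ∈ {∞, 2, 3, 5, 7, 11, 13, 17, 29, 37, 41}.
v=41: a=41^2·(≡34), b=41^2·(≡23) mod 41; (34|41)=-1, (23|41)=+1; (−1)^{2·2·20}·(-1)^2·(+1)^2 = +1.
v=5: a=5^2·(≡2), b=5^2·(≡3) mod 5; (2|5)=-1, (3|5)=-1; (−1)^{2·2·2}·(-1)^2·(-1)^2 = +1.
v=2: v_2(a)=-2, v_2(b)=-2; units ≡ 7, 3 (mod 8); ε·ε+αω+βω = 1·1+-2·1+-2·0 ≡ 1  ⇒  (a,b)_2 = -1.
v=17: a=17^1·(≡7), b=17^1·(≡4) mod 17; (7|17)=-1, (4|17)=+1; (−1)^{1·1·8}·(-1)^1·(+1)^1 = -1.
v=13: a=13^-2·(≡4), b=13^-2·(≡2) mod 13; (4|13)=+1, (2|13)=-1; (−1)^{-2·-2·6}·(+1)^-2·(-1)^-2 = +1.
v=29: a=29^1·(≡25), b=29^1·(≡3) mod 29; (25|29)=+1, (3|29)=-1; (−1)^{1·1·14}·(+1)^1·(-1)^1 = -1.
v=37: a=37^1·(≡11), b=37^1·(≡36) mod 37; (11|37)=+1, (36|37)=+1; (−1)^{1·1·18}·(+1)^1·(+1)^1 = +1.
v=11: a=11^2·(≡10), b=11^1·(≡1) mod 11; (10|11)=-1, (1|11)=+1; (−1)^{2·1·5}·(-1)^1·(+1)^2 = -1.
v=7: a=7^-1·(≡6), b=7^-1·(≡2) mod 7; (6|7)=-1, (2|7)=+1; (−1)^{-1·-1·3}·(-1)^-1·(+1)^-1 = +1.
v=∞: 127687 > 0 and -1404557 < 0  ⇒  (a,b)_∞ = +1.
v=3: a=3^-2·(≡1), b=3^-2·(≡1) mod 3; (1|3)=+1, (1|3)=+1; (−1)^{-2·-2·1}·(+1)^-2·(+1)^-2 = +1.
|Ram(127687, -1404557)| = 4, even; anisotropic at {2, 11, 17, 29}.

[2, 11, 17, 29]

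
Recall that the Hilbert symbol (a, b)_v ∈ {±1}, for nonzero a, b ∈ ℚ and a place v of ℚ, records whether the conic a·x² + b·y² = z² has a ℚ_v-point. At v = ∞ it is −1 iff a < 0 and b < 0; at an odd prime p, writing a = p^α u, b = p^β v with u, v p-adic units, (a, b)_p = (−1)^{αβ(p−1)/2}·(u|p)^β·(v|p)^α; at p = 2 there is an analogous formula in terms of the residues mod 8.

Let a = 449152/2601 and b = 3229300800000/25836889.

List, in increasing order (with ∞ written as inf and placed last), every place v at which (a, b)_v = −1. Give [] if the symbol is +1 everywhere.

(a, b) ≡ (58, 2242570) mod (ℚ^×)²; places V = {2, 3, 5, 11, 13, 17, 19, 23, 29, 37, ∞}.
(a,b)_19: α=0, u≡4; β=1, v≡15 (mod 19); (4|19)=+1, (15|19)=-1; sign (−1)^0·+1^1·-1^0 = +1.
(a,b)_23: α=0, u≡4; β=-2, v≡9 (mod 23); (4|23)=+1, (9|23)=+1; sign (−1)^0·+1^-2·+1^0 = +1.
(a,b)_3: α=-2, u≡1; β=2, v≡1 (mod 3); (1|3)=+1, (1|3)=+1; sign (−1)^0·+1^2·+1^-2 = +1.
(a,b)_13: α=0, u≡2; β=-2, v≡2 (mod 13); (2|13)=-1, (2|13)=-1; sign (−1)^0·-1^-2·-1^0 = +1.
(a,b)_17: α=-2, u≡7; β=-2, v≡15 (mod 17); (7|17)=-1, (15|17)=+1; sign (−1)^0·-1^-2·+1^-2 = +1.
(a,b)_2: α=7, β=9; u≡5, v≡5 (mod 8); ε(u)ε(v)=0·0, αω(v)=7·1, βω(u)=9·1; sum ≡ 0  ⇒  +1.
(a,b)_5: α=0, u≡2; β=5, v≡4 (mod 5); (2|5)=-1, (4|5)=+1; sign (−1)^0·-1^5·+1^0 = -1.
(a,b)_∞: sgn(58)=+, sgn(2242570)=+, so +1.
(a,b)_29: α=1, u≡3; β=1, v≡23 (mod 29); (3|29)=-1, (23|29)=+1; sign (−1)^0·-1^1·+1^1 = -1.
(a,b)_11: α=2, u≡1; β=1, v≡7 (mod 11); (1|11)=+1, (7|11)=-1; sign (−1)^0·+1^1·-1^2 = +1.
(a,b)_37: α=0, u≡21; β=1, v≡9 (mod 37); (21|37)=+1, (9|37)=+1; sign (−1)^0·+1^1·+1^0 = +1.
|Ram(58, 2242570)| = 2, even; anisotropic at {5, 29}.

[5, 29]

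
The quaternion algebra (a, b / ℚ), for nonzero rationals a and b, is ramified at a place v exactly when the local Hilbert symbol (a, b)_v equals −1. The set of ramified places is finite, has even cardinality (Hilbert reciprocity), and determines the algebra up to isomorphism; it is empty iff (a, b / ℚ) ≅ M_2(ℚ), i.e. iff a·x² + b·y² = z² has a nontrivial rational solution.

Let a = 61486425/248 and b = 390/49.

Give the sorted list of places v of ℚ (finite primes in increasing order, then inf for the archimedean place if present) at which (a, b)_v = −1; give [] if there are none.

[3, 13]

Mod squares: a ≡ 2046, b ≡ 390. Check v ∈ {∞, 2, 3, 5, 7, 11, 13, 31}.
v=2: v_2(a)=-3, v_2(b)=1; units ≡ 7, 3 (mod 8); ε·ε+αω+βω = 1·1+-3·1+1·0 ≡ 0  ⇒  (a,b)_2 = +1.
v=∞: 2046 > 0 and 390 > 0  ⇒  (a,b)_∞ = +1.
v=31: a=31^-1·(≡8), b=31^0·(≡1) mod 31; (8|31)=+1, (1|31)=+1; (−1)^{-1·0·15}·(+1)^0·(+1)^-1 = +1.
v=5: a=5^2·(≡4), b=5^1·(≡2) mod 5; (4|5)=+1, (2|5)=-1; (−1)^{2·1·2}·(+1)^1·(-1)^2 = +1.
v=3: a=3^3·(≡1), b=3^1·(≡1) mod 3; (1|3)=+1, (1|3)=+1; (−1)^{3·1·1}·(+1)^1·(+1)^3 = -1.
v=13: a=13^2·(≡7), b=13^1·(≡3) mod 13; (7|13)=-1, (3|13)=+1; (−1)^{2·1·6}·(-1)^1·(+1)^2 = -1.
v=7: a=7^2·(≡4), b=7^-2·(≡5) mod 7; (4|7)=+1, (5|7)=-1; (−1)^{2·-2·3}·(+1)^-2·(-1)^2 = +1.
v=11: a=11^1·(≡6), b=11^0·(≡1) mod 11; (6|11)=-1, (1|11)=+1; (−1)^{1·0·5}·(-1)^0·(+1)^1 = +1.
(2046, 390 / ℚ) ramifies at {3, 13}: a division algebra.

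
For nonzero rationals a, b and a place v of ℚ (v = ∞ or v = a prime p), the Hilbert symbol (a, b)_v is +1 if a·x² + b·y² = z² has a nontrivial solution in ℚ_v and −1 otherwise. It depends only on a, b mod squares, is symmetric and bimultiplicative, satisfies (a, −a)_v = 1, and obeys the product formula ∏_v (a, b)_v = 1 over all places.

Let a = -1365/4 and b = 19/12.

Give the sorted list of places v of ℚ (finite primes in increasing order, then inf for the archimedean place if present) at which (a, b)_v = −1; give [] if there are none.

(a, b) ≡ (-1365, 57) mod (ℚ^×)²; places V = {2, 3, 5, 7, 13, 19, ∞}.
(a,b)_3: α=1, u≡1; β=-1, v≡1 (mod 3); (1|3)=+1, (1|3)=+1; sign (−1)^1·+1^-1·+1^1 = -1.
(a,b)_5: α=1, u≡3; β=0, v≡2 (mod 5); (3|5)=-1, (2|5)=-1; sign (−1)^0·-1^0·-1^1 = -1.
(a,b)_∞: sgn(-1365)=−, sgn(57)=+, so +1.
(a,b)_2: α=-2, β=-2; u≡3, v≡1 (mod 8); ε(u)ε(v)=1·0, αω(v)=-2·0, βω(u)=-2·1; sum ≡ 0  ⇒  +1.
(a,b)_7: α=1, u≡2; β=0, v≡1 (mod 7); (2|7)=+1, (1|7)=+1; sign (−1)^0·+1^0·+1^1 = +1.
(a,b)_19: α=0, u≡15; β=1, v≡8 (mod 19); (15|19)=-1, (8|19)=-1; sign (−1)^0·-1^1·-1^0 = -1.
(a,b)_13: α=1, u≡3; β=0, v≡7 (mod 13); (3|13)=+1, (7|13)=-1; sign (−1)^0·+1^0·-1^1 = -1.
|Ram(-1365, 57)| = 4, even; anisotropic at {3, 5, 13, 19}.

[3, 5, 13, 19]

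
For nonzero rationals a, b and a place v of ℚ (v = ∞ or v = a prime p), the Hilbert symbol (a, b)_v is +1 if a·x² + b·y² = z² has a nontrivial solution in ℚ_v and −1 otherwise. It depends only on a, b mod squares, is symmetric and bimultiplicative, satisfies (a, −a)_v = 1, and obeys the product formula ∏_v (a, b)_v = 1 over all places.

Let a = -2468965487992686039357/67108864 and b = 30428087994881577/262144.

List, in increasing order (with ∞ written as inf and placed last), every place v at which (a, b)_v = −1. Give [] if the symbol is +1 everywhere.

(a, b) ≡ (-514406893, 57057) mod (ℚ^×)²; places V = {2, 3, 7, 11, 13, 17, 19, 37, 43, ∞}.
(a,b)_∞: sgn(-514406893)=−, sgn(57057)=+, so +1.
(a,b)_3: α=8, u≡2; β=7, v≡2 (mod 3); (2|3)=-1, (2|3)=-1; sign (−1)^0·-1^7·-1^8 = -1.
(a,b)_13: α=1, u≡9; β=1, v≡11 (mod 13); (9|13)=+1, (11|13)=-1; sign (−1)^0·+1^1·-1^1 = -1.
(a,b)_19: α=1, u≡10; β=1, v≡16 (mod 19); (10|19)=-1, (16|19)=+1; sign (−1)^1·-1^1·+1^1 = +1.
(a,b)_37: α=3, u≡30; β=2, v≡9 (mod 37); (30|37)=+1, (9|37)=+1; sign (−1)^0·+1^2·+1^3 = +1.
(a,b)_7: α=1, u≡4; β=1, v≡3 (mod 7); (4|7)=+1, (3|7)=-1; sign (−1)^1·+1^1·-1^1 = +1.
(a,b)_17: α=3, u≡3; β=2, v≡5 (mod 17); (3|17)=-1, (5|17)=-1; sign (−1)^0·-1^2·-1^3 = -1.
(a,b)_2: α=-26, β=-18; u≡3, v≡1 (mod 8); ε(u)ε(v)=1·0, αω(v)=-26·0, βω(u)=-18·1; sum ≡ 0  ⇒  +1.
(a,b)_11: α=1, u≡4; β=1, v≡2 (mod 11); (4|11)=+1, (2|11)=-1; sign (−1)^1·+1^1·-1^1 = +1.
(a,b)_43: α=3, u≡24; β=2, v≡42 (mod 43); (24|43)=+1, (42|43)=-1; sign (−1)^0·+1^2·-1^3 = -1.
(-514406893, 57057 / ℚ) ramifies at {3, 13, 17, 43}: a division algebra.

[3, 13, 17, 43]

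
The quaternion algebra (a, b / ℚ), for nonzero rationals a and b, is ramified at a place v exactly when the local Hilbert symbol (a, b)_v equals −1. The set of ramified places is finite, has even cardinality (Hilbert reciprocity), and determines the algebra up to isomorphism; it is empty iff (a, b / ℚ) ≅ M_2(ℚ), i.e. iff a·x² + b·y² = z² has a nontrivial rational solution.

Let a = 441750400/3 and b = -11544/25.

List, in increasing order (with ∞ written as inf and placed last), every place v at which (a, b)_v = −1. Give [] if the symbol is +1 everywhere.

[3, 7]

(a, b) ≡ (828282, -2886) mod (ℚ^×)²; places V = {2, 3, 5, 7, 13, 37, 41, ∞}.
(a,b)_41: α=1, u≡17; β=0, v≡4 (mod 41); (17|41)=-1, (4|41)=+1; sign (−1)^0·-1^0·+1^1 = +1.
(a,b)_3: α=-1, u≡1; β=1, v≡1 (mod 3); (1|3)=+1, (1|3)=+1; sign (−1)^1·+1^1·+1^-1 = -1.
(a,b)_2: α=7, β=3; u≡5, v≡5 (mod 8); ε(u)ε(v)=0·0, αω(v)=7·1, βω(u)=3·1; sum ≡ 0  ⇒  +1.
(a,b)_5: α=2, u≡2; β=-2, v≡1 (mod 5); (2|5)=-1, (1|5)=+1; sign (−1)^0·-1^-2·+1^2 = +1.
(a,b)_7: α=1, u≡3; β=0, v≡5 (mod 7); (3|7)=-1, (5|7)=-1; sign (−1)^0·-1^0·-1^1 = -1.
(a,b)_13: α=1, u≡3; β=1, v≡4 (mod 13); (3|13)=+1, (4|13)=+1; sign (−1)^0·+1^1·+1^1 = +1.
(a,b)_37: α=1, u≡1; β=1, v≡26 (mod 37); (1|37)=+1, (26|37)=+1; sign (−1)^0·+1^1·+1^1 = +1.
(a,b)_∞: sgn(828282)=+, sgn(-2886)=−, so +1.
|Ram(828282, -2886)| = 2, even; anisotropic at {3, 7}.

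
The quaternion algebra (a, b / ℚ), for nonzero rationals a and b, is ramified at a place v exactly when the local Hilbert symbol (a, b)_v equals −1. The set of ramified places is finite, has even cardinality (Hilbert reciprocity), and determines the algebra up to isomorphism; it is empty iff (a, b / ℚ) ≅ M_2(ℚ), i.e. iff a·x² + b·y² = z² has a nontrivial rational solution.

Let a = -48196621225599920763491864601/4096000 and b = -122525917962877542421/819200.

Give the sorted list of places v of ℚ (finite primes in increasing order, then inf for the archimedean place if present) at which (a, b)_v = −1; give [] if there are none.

(a, b) ≡ (-182410, -2618) mod (ℚ^×)²; places V = {2, 3, 5, 7, 11, 17, 23, 29, 37, ∞}.
(a,b)_2: α=-15, β=-15; u≡3, v≡3 (mod 8); ε(u)ε(v)=1·1, αω(v)=-15·1, βω(u)=-15·1; sum ≡ 1  ⇒  -1.
(a,b)_29: α=3, u≡14; β=2, v≡2 (mod 29); (14|29)=-1, (2|29)=-1; sign (−1)^0·-1^2·-1^3 = -1.
(a,b)_11: α=4, u≡4; β=3, v≡5 (mod 11); (4|11)=+1, (5|11)=+1; sign (−1)^0·+1^3·+1^4 = +1.
(a,b)_∞: sgn(-182410)=−, sgn(-2618)=−, so -1.
(a,b)_5: α=-3, u≡3; β=-2, v≡3 (mod 5); (3|5)=-1, (3|5)=-1; sign (−1)^0·-1^-2·-1^-3 = -1.
(a,b)_17: α=1, u≡7; β=1, v≡1 (mod 17); (7|17)=-1, (1|17)=+1; sign (−1)^0·-1^1·+1^1 = -1.
(a,b)_3: α=2, u≡2; β=0, v≡1 (mod 3); (2|3)=-1, (1|3)=+1; sign (−1)^0·-1^0·+1^2 = +1.
(a,b)_37: α=3, u≡3; β=2, v≡12 (mod 37); (3|37)=+1, (12|37)=+1; sign (−1)^0·+1^2·+1^3 = +1.
(a,b)_23: α=6, u≡12; β=4, v≡9 (mod 23); (12|23)=+1, (9|23)=+1; sign (−1)^0·+1^4·+1^6 = +1.
(a,b)_7: α=6, u≡3; β=5, v≡1 (mod 7); (3|7)=-1, (1|7)=+1; sign (−1)^0·-1^5·+1^6 = -1.
Ram(-182410, -2618) = {2, 5, 7, 17, 29, ∞}; no ℚ_2-point on the conic.

[2, 5, 7, 17, 29, inf]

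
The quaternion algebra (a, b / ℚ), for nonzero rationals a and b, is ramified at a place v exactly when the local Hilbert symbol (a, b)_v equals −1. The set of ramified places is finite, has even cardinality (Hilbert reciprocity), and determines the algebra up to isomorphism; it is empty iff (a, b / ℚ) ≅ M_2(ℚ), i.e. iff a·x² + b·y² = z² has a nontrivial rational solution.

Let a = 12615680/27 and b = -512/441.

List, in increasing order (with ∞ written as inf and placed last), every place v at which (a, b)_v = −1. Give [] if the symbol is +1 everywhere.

[5, 7]

Mod squares: a ≡ 2310, b ≡ -2. Check v ∈ {∞, 2, 3, 5, 7, 11}.
v=5: a=5^1·(≡3), b=5^0·(≡3) mod 5; (3|5)=-1, (3|5)=-1; (−1)^{1·0·2}·(-1)^0·(-1)^1 = -1.
v=∞: 2310 > 0 and -2 < 0  ⇒  (a,b)_∞ = +1.
v=11: a=11^1·(≡4), b=11^0·(≡5) mod 11; (4|11)=+1, (5|11)=+1; (−1)^{1·0·5}·(+1)^0·(+1)^1 = +1.
v=7: a=7^1·(≡1), b=7^-2·(≡3) mod 7; (1|7)=+1, (3|7)=-1; (−1)^{1·-2·3}·(+1)^-2·(-1)^1 = -1.
v=2: v_2(a)=15, v_2(b)=9; units ≡ 3, 7 (mod 8); ε·ε+αω+βω = 1·1+15·0+9·1 ≡ 0  ⇒  (a,b)_2 = +1.
v=3: a=3^-3·(≡2), b=3^-2·(≡1) mod 3; (2|3)=-1, (1|3)=+1; (−1)^{-3·-2·1}·(-1)^-2·(+1)^-3 = +1.
Ram(2310, -2) = {5, 7}; no ℚ_5-point on the conic.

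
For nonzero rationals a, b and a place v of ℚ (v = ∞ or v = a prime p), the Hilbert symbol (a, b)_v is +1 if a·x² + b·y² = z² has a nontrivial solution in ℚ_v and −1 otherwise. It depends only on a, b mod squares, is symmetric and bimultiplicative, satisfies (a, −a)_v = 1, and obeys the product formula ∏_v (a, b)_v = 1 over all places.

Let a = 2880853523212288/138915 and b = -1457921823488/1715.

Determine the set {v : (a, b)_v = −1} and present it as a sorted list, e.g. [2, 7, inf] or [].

[2, 13]

Mod squares: a ≡ 15470, b ≡ -11305. Check v ∈ {∞, 2, 3, 5, 7, 13, 17, 19}.
v=19: a=19^4·(≡7), b=19^3·(≡13) mod 19; (7|19)=+1, (13|19)=-1; (−1)^{4·3·9}·(+1)^3·(-1)^4 = +1.
v=∞: 15470 > 0 and -11305 < 0  ⇒  (a,b)_∞ = +1.
v=17: a=17^3·(≡13), b=17^3·(≡13) mod 17; (13|17)=+1, (13|17)=+1; (−1)^{3·3·8}·(+1)^3·(+1)^3 = +1.
v=2: v_2(a)=11, v_2(b)=8; units ≡ 7, 7 (mod 8); ε·ε+αω+βω = 1·1+11·0+8·0 ≡ 1  ⇒  (a,b)_2 = -1.
v=7: a=7^-3·(≡6), b=7^-3·(≡2) mod 7; (6|7)=-1, (2|7)=+1; (−1)^{-3·-3·3}·(-1)^-3·(+1)^-3 = +1.
v=5: a=5^-1·(≡1), b=5^-1·(≡4) mod 5; (1|5)=+1, (4|5)=+1; (−1)^{-1·-1·2}·(+1)^-1·(+1)^-1 = +1.
v=3: a=3^-4·(≡2), b=3^0·(≡2) mod 3; (2|3)=-1, (2|3)=-1; (−1)^{-4·0·1}·(-1)^0·(-1)^-4 = +1.
v=13: a=13^3·(≡8), b=13^2·(≡6) mod 13; (8|13)=-1, (6|13)=-1; (−1)^{3·2·6}·(-1)^2·(-1)^3 = -1.
(15470, -11305 / ℚ) ramifies at {2, 13}: a division algebra.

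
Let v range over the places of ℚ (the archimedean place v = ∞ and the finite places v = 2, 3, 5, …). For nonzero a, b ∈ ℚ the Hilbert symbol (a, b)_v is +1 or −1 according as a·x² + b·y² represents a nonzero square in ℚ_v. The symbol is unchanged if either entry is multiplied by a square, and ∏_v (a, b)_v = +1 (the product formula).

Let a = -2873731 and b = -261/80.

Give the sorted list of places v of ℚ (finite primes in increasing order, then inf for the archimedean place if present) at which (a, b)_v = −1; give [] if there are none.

[41, inf]

(a, b) ≡ (-2873731, -145) mod (ℚ^×)²; places V = {2, 3, 5, 7, 17, 19, 29, 31, 41, ∞}.
(a,b)_17: α=1, u≡5; β=0, v≡8 (mod 17); (5|17)=-1, (8|17)=+1; sign (−1)^0·-1^0·+1^1 = +1.
(a,b)_19: α=1, u≡10; β=0, v≡6 (mod 19); (10|19)=-1, (6|19)=+1; sign (−1)^0·-1^0·+1^1 = +1.
(a,b)_2: α=0, β=-4; u≡5, v≡7 (mod 8); ε(u)ε(v)=0·1, αω(v)=0·0, βω(u)=-4·1; sum ≡ 0  ⇒  +1.
(a,b)_3: α=0, u≡2; β=2, v≡2 (mod 3); (2|3)=-1, (2|3)=-1; sign (−1)^0·-1^2·-1^0 = +1.
(a,b)_5: α=0, u≡4; β=-1, v≡4 (mod 5); (4|5)=+1, (4|5)=+1; sign (−1)^0·+1^-1·+1^0 = +1.
(a,b)_∞: sgn(-2873731)=−, sgn(-145)=−, so -1.
(a,b)_41: α=1, u≡19; β=0, v≡28 (mod 41); (19|41)=-1, (28|41)=-1; sign (−1)^0·-1^0·-1^1 = -1.
(a,b)_7: α=1, u≡3; β=0, v≡4 (mod 7); (3|7)=-1, (4|7)=+1; sign (−1)^0·-1^0·+1^1 = +1.
(a,b)_29: α=0, u≡24; β=1, v≡22 (mod 29); (24|29)=+1, (22|29)=+1; sign (−1)^0·+1^1·+1^0 = +1.
(a,b)_31: α=1, u≡20; β=0, v≡1 (mod 31); (20|31)=+1, (1|31)=+1; sign (−1)^0·+1^0·+1^1 = +1.
|Ram(-2873731, -145)| = 2, even; anisotropic at {41, ∞}.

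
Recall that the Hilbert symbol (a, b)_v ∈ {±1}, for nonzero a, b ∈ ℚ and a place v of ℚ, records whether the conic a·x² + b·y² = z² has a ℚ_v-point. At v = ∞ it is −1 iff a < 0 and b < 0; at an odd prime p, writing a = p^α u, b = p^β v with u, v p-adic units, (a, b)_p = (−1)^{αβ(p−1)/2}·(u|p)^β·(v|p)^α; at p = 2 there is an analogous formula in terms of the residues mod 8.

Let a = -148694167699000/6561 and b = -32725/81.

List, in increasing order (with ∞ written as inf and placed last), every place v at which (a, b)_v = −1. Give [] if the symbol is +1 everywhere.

Mod squares: a ≡ -17710, b ≡ -1309. Check v ∈ {∞, 2, 3, 5, 7, 11, 17, 23}.
v=5: a=5^3·(≡3), b=5^2·(≡1) mod 5; (3|5)=-1, (1|5)=+1; (−1)^{3·2·2}·(-1)^2·(+1)^3 = +1.
v=11: a=11^3·(≡6), b=11^1·(≡7) mod 11; (6|11)=-1, (7|11)=-1; (−1)^{3·1·5}·(-1)^1·(-1)^3 = -1.
v=7: a=7^5·(≡2), b=7^1·(≡2) mod 7; (2|7)=+1, (2|7)=+1; (−1)^{5·1·3}·(+1)^1·(+1)^5 = -1.
v=2: v_2(a)=3, v_2(b)=0; units ≡ 1, 3 (mod 8); ε·ε+αω+βω = 0·1+3·1+0·0 ≡ 1  ⇒  (a,b)_2 = -1.
v=∞: -17710 < 0 and -1309 < 0  ⇒  (a,b)_∞ = -1.
v=17: a=17^2·(≡13), b=17^1·(≡1) mod 17; (13|17)=+1, (1|17)=+1; (−1)^{2·1·8}·(+1)^1·(+1)^2 = +1.
v=3: a=3^-8·(≡2), b=3^-4·(≡2) mod 3; (2|3)=-1, (2|3)=-1; (−1)^{-8·-4·1}·(-1)^-4·(-1)^-8 = +1.
v=23: a=23^1·(≡8), b=23^0·(≡8) mod 23; (8|23)=+1, (8|23)=+1; (−1)^{1·0·11}·(+1)^0·(+1)^1 = +1.
Ram(-17710, -1309) = {2, 7, 11, ∞}; no ℚ_2-point on the conic.

[2, 7, 11, inf]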